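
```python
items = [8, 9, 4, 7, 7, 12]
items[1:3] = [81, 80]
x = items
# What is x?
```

items starts as [8, 9, 4, 7, 7, 12] (length 6). The slice items[1:3] covers indices [1, 2] with values [9, 4]. Replacing that slice with [81, 80] (same length) produces [8, 81, 80, 7, 7, 12].

[8, 81, 80, 7, 7, 12]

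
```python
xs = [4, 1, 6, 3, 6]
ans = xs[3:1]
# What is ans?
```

xs has length 5. The slice xs[3:1] resolves to an empty index range, so the result is [].

[]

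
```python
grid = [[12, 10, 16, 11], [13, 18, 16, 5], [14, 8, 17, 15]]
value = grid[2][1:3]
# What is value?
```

grid[2] = [14, 8, 17, 15]. grid[2] has length 4. The slice grid[2][1:3] selects indices [1, 2] (1->8, 2->17), giving [8, 17].

[8, 17]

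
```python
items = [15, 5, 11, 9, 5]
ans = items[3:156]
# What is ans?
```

items has length 5. The slice items[3:156] selects indices [3, 4] (3->9, 4->5), giving [9, 5].

[9, 5]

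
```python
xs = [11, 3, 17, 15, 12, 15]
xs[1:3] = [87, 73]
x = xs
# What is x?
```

xs starts as [11, 3, 17, 15, 12, 15] (length 6). The slice xs[1:3] covers indices [1, 2] with values [3, 17]. Replacing that slice with [87, 73] (same length) produces [11, 87, 73, 15, 12, 15].

[11, 87, 73, 15, 12, 15]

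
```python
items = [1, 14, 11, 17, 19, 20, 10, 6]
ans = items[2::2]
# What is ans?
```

items has length 8. The slice items[2::2] selects indices [2, 4, 6] (2->11, 4->19, 6->10), giving [11, 19, 10].

[11, 19, 10]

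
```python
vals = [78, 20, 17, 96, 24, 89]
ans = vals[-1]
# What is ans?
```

vals has length 6. Negative index -1 maps to positive index 6 + (-1) = 5. vals[5] = 89.

89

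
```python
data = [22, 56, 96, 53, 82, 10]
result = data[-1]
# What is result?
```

data has length 6. Negative index -1 maps to positive index 6 + (-1) = 5. data[5] = 10.

10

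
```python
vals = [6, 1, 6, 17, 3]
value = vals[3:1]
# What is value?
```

vals has length 5. The slice vals[3:1] resolves to an empty index range, so the result is [].

[]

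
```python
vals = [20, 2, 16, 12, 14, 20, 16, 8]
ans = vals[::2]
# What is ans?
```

vals has length 8. The slice vals[::2] selects indices [0, 2, 4, 6] (0->20, 2->16, 4->14, 6->16), giving [20, 16, 14, 16].

[20, 16, 14, 16]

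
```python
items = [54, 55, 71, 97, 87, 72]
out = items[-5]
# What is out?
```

items has length 6. Negative index -5 maps to positive index 6 + (-5) = 1. items[1] = 55.

55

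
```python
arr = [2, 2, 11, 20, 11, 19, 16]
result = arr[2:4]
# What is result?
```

arr has length 7. The slice arr[2:4] selects indices [2, 3] (2->11, 3->20), giving [11, 20].

[11, 20]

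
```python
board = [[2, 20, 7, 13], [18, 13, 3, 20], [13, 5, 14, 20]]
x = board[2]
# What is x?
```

board has 3 rows. Row 2 is [13, 5, 14, 20].

[13, 5, 14, 20]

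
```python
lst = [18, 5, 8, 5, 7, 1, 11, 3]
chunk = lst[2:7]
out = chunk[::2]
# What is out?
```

lst has length 8. The slice lst[2:7] selects indices [2, 3, 4, 5, 6] (2->8, 3->5, 4->7, 5->1, 6->11), giving [8, 5, 7, 1, 11]. So chunk = [8, 5, 7, 1, 11]. chunk has length 5. The slice chunk[::2] selects indices [0, 2, 4] (0->8, 2->7, 4->11), giving [8, 7, 11].

[8, 7, 11]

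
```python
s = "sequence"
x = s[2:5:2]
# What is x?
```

s has length 8. The slice s[2:5:2] selects indices [2, 4] (2->'q', 4->'e'), giving 'qe'.

'qe'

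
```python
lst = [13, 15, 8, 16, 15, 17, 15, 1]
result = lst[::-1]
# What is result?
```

lst has length 8. The slice lst[::-1] selects indices [7, 6, 5, 4, 3, 2, 1, 0] (7->1, 6->15, 5->17, 4->15, 3->16, 2->8, 1->15, 0->13), giving [1, 15, 17, 15, 16, 8, 15, 13].

[1, 15, 17, 15, 16, 8, 15, 13]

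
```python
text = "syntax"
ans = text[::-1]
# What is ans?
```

text has length 6. The slice text[::-1] selects indices [5, 4, 3, 2, 1, 0] (5->'x', 4->'a', 3->'t', 2->'n', 1->'y', 0->'s'), giving 'xatnys'.

'xatnys'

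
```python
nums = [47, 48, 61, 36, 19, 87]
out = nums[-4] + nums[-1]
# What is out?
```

nums has length 6. Negative index -4 maps to positive index 6 + (-4) = 2. nums[2] = 61.
nums has length 6. Negative index -1 maps to positive index 6 + (-1) = 5. nums[5] = 87.
Sum: 61 + 87 = 148.

148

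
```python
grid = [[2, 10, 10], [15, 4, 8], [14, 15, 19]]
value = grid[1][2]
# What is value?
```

grid[1] = [15, 4, 8]. Taking column 2 of that row yields 8.

8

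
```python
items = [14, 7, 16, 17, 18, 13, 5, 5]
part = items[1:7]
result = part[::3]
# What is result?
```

items has length 8. The slice items[1:7] selects indices [1, 2, 3, 4, 5, 6] (1->7, 2->16, 3->17, 4->18, 5->13, 6->5), giving [7, 16, 17, 18, 13, 5]. So part = [7, 16, 17, 18, 13, 5]. part has length 6. The slice part[::3] selects indices [0, 3] (0->7, 3->18), giving [7, 18].

[7, 18]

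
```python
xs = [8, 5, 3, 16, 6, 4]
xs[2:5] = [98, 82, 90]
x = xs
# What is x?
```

xs starts as [8, 5, 3, 16, 6, 4] (length 6). The slice xs[2:5] covers indices [2, 3, 4] with values [3, 16, 6]. Replacing that slice with [98, 82, 90] (same length) produces [8, 5, 98, 82, 90, 4].

[8, 5, 98, 82, 90, 4]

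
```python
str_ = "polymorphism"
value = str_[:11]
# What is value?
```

str_ has length 12. The slice str_[:11] selects indices [0, 1, 2, 3, 4, 5, 6, 7, 8, 9, 10] (0->'p', 1->'o', 2->'l', 3->'y', 4->'m', 5->'o', 6->'r', 7->'p', 8->'h', 9->'i', 10->'s'), giving 'polymorphis'.

'polymorphis'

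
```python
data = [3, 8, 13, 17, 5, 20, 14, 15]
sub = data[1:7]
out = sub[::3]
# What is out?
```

data has length 8. The slice data[1:7] selects indices [1, 2, 3, 4, 5, 6] (1->8, 2->13, 3->17, 4->5, 5->20, 6->14), giving [8, 13, 17, 5, 20, 14]. So sub = [8, 13, 17, 5, 20, 14]. sub has length 6. The slice sub[::3] selects indices [0, 3] (0->8, 3->5), giving [8, 5].

[8, 5]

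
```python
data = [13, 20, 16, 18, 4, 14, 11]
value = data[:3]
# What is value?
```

data has length 7. The slice data[:3] selects indices [0, 1, 2] (0->13, 1->20, 2->16), giving [13, 20, 16].

[13, 20, 16]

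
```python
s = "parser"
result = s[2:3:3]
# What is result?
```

s has length 6. The slice s[2:3:3] selects indices [2] (2->'r'), giving 'r'.

'r'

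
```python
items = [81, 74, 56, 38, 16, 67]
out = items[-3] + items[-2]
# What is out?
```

items has length 6. Negative index -3 maps to positive index 6 + (-3) = 3. items[3] = 38.
items has length 6. Negative index -2 maps to positive index 6 + (-2) = 4. items[4] = 16.
Sum: 38 + 16 = 54.

54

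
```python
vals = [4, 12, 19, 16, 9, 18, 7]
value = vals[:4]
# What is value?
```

vals has length 7. The slice vals[:4] selects indices [0, 1, 2, 3] (0->4, 1->12, 2->19, 3->16), giving [4, 12, 19, 16].

[4, 12, 19, 16]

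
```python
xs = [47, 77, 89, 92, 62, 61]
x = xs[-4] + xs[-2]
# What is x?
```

xs has length 6. Negative index -4 maps to positive index 6 + (-4) = 2. xs[2] = 89.
xs has length 6. Negative index -2 maps to positive index 6 + (-2) = 4. xs[4] = 62.
Sum: 89 + 62 = 151.

151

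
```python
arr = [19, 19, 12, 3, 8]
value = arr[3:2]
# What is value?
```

arr has length 5. The slice arr[3:2] resolves to an empty index range, so the result is [].

[]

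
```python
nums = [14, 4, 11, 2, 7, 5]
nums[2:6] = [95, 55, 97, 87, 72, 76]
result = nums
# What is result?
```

nums starts as [14, 4, 11, 2, 7, 5] (length 6). The slice nums[2:6] covers indices [2, 3, 4, 5] with values [11, 2, 7, 5]. Replacing that slice with [95, 55, 97, 87, 72, 76] (different length) produces [14, 4, 95, 55, 97, 87, 72, 76].

[14, 4, 95, 55, 97, 87, 72, 76]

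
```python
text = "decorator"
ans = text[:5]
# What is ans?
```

text has length 9. The slice text[:5] selects indices [0, 1, 2, 3, 4] (0->'d', 1->'e', 2->'c', 3->'o', 4->'r'), giving 'decor'.

'decor'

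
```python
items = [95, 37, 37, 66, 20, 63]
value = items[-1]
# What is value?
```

items has length 6. Negative index -1 maps to positive index 6 + (-1) = 5. items[5] = 63.

63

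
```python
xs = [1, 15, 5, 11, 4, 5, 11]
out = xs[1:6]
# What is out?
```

xs has length 7. The slice xs[1:6] selects indices [1, 2, 3, 4, 5] (1->15, 2->5, 3->11, 4->4, 5->5), giving [15, 5, 11, 4, 5].

[15, 5, 11, 4, 5]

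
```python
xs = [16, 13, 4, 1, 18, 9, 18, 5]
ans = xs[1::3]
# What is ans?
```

xs has length 8. The slice xs[1::3] selects indices [1, 4, 7] (1->13, 4->18, 7->5), giving [13, 18, 5].

[13, 18, 5]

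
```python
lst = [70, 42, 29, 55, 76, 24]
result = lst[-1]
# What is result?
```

lst has length 6. Negative index -1 maps to positive index 6 + (-1) = 5. lst[5] = 24.

24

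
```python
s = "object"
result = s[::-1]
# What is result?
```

s has length 6. The slice s[::-1] selects indices [5, 4, 3, 2, 1, 0] (5->'t', 4->'c', 3->'e', 2->'j', 1->'b', 0->'o'), giving 'tcejbo'.

'tcejbo'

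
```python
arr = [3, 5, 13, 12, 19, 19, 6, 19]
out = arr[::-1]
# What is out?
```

arr has length 8. The slice arr[::-1] selects indices [7, 6, 5, 4, 3, 2, 1, 0] (7->19, 6->6, 5->19, 4->19, 3->12, 2->13, 1->5, 0->3), giving [19, 6, 19, 19, 12, 13, 5, 3].

[19, 6, 19, 19, 12, 13, 5, 3]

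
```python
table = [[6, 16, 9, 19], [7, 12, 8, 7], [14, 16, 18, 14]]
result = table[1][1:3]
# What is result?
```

table[1] = [7, 12, 8, 7]. table[1] has length 4. The slice table[1][1:3] selects indices [1, 2] (1->12, 2->8), giving [12, 8].

[12, 8]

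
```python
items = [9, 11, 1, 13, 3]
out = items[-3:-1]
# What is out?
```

items has length 5. The slice items[-3:-1] selects indices [2, 3] (2->1, 3->13), giving [1, 13].

[1, 13]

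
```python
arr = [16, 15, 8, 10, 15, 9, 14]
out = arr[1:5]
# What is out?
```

arr has length 7. The slice arr[1:5] selects indices [1, 2, 3, 4] (1->15, 2->8, 3->10, 4->15), giving [15, 8, 10, 15].

[15, 8, 10, 15]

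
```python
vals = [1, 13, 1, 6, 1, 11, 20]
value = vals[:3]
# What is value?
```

vals has length 7. The slice vals[:3] selects indices [0, 1, 2] (0->1, 1->13, 2->1), giving [1, 13, 1].

[1, 13, 1]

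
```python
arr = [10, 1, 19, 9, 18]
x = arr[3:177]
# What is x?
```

arr has length 5. The slice arr[3:177] selects indices [3, 4] (3->9, 4->18), giving [9, 18].

[9, 18]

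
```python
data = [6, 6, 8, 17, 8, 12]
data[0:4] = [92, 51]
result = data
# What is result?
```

data starts as [6, 6, 8, 17, 8, 12] (length 6). The slice data[0:4] covers indices [0, 1, 2, 3] with values [6, 6, 8, 17]. Replacing that slice with [92, 51] (different length) produces [92, 51, 8, 12].

[92, 51, 8, 12]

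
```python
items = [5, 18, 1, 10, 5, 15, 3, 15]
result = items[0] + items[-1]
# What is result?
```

items has length 8. items[0] = 5.
items has length 8. Negative index -1 maps to positive index 8 + (-1) = 7. items[7] = 15.
Sum: 5 + 15 = 20.

20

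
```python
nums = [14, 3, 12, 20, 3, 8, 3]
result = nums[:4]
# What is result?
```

nums has length 7. The slice nums[:4] selects indices [0, 1, 2, 3] (0->14, 1->3, 2->12, 3->20), giving [14, 3, 12, 20].

[14, 3, 12, 20]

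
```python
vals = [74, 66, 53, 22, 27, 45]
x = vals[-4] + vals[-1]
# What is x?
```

vals has length 6. Negative index -4 maps to positive index 6 + (-4) = 2. vals[2] = 53.
vals has length 6. Negative index -1 maps to positive index 6 + (-1) = 5. vals[5] = 45.
Sum: 53 + 45 = 98.

98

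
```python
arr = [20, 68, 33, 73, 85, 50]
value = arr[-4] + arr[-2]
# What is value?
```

arr has length 6. Negative index -4 maps to positive index 6 + (-4) = 2. arr[2] = 33.
arr has length 6. Negative index -2 maps to positive index 6 + (-2) = 4. arr[4] = 85.
Sum: 33 + 85 = 118.

118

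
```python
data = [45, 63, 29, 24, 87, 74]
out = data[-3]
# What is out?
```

data has length 6. Negative index -3 maps to positive index 6 + (-3) = 3. data[3] = 24.

24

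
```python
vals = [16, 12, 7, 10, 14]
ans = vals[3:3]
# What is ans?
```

vals has length 5. The slice vals[3:3] resolves to an empty index range, so the result is [].

[]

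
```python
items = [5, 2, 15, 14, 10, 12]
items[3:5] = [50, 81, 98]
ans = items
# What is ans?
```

items starts as [5, 2, 15, 14, 10, 12] (length 6). The slice items[3:5] covers indices [3, 4] with values [14, 10]. Replacing that slice with [50, 81, 98] (different length) produces [5, 2, 15, 50, 81, 98, 12].

[5, 2, 15, 50, 81, 98, 12]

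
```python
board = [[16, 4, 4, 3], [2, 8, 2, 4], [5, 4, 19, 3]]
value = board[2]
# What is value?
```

board has 3 rows. Row 2 is [5, 4, 19, 3].

[5, 4, 19, 3]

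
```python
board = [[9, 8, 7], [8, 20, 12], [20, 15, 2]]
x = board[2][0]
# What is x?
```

board[2] = [20, 15, 2]. Taking column 0 of that row yields 20.

20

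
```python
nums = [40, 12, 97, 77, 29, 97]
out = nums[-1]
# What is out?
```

nums has length 6. Negative index -1 maps to positive index 6 + (-1) = 5. nums[5] = 97.

97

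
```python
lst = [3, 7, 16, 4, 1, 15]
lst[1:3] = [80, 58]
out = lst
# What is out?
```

lst starts as [3, 7, 16, 4, 1, 15] (length 6). The slice lst[1:3] covers indices [1, 2] with values [7, 16]. Replacing that slice with [80, 58] (same length) produces [3, 80, 58, 4, 1, 15].

[3, 80, 58, 4, 1, 15]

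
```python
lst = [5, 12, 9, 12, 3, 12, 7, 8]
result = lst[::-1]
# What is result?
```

lst has length 8. The slice lst[::-1] selects indices [7, 6, 5, 4, 3, 2, 1, 0] (7->8, 6->7, 5->12, 4->3, 3->12, 2->9, 1->12, 0->5), giving [8, 7, 12, 3, 12, 9, 12, 5].

[8, 7, 12, 3, 12, 9, 12, 5]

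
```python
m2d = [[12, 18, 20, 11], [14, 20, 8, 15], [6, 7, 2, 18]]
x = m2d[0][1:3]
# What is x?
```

m2d[0] = [12, 18, 20, 11]. m2d[0] has length 4. The slice m2d[0][1:3] selects indices [1, 2] (1->18, 2->20), giving [18, 20].

[18, 20]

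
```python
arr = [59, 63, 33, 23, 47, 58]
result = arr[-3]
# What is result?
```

arr has length 6. Negative index -3 maps to positive index 6 + (-3) = 3. arr[3] = 23.

23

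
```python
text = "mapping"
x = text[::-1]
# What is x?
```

text has length 7. The slice text[::-1] selects indices [6, 5, 4, 3, 2, 1, 0] (6->'g', 5->'n', 4->'i', 3->'p', 2->'p', 1->'a', 0->'m'), giving 'gnippam'.

'gnippam'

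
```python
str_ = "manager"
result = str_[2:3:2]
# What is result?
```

str_ has length 7. The slice str_[2:3:2] selects indices [2] (2->'n'), giving 'n'.

'n'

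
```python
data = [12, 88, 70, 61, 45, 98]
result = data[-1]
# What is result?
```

data has length 6. Negative index -1 maps to positive index 6 + (-1) = 5. data[5] = 98.

98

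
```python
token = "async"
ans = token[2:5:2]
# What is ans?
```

token has length 5. The slice token[2:5:2] selects indices [2, 4] (2->'y', 4->'c'), giving 'yc'.

'yc'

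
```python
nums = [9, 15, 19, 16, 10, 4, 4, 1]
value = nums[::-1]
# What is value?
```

nums has length 8. The slice nums[::-1] selects indices [7, 6, 5, 4, 3, 2, 1, 0] (7->1, 6->4, 5->4, 4->10, 3->16, 2->19, 1->15, 0->9), giving [1, 4, 4, 10, 16, 19, 15, 9].

[1, 4, 4, 10, 16, 19, 15, 9]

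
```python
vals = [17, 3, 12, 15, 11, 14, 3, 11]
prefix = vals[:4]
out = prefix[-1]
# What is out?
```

vals has length 8. The slice vals[:4] selects indices [0, 1, 2, 3] (0->17, 1->3, 2->12, 3->15), giving [17, 3, 12, 15]. So prefix = [17, 3, 12, 15]. Then prefix[-1] = 15.

15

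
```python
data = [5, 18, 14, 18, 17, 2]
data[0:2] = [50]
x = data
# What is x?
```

data starts as [5, 18, 14, 18, 17, 2] (length 6). The slice data[0:2] covers indices [0, 1] with values [5, 18]. Replacing that slice with [50] (different length) produces [50, 14, 18, 17, 2].

[50, 14, 18, 17, 2]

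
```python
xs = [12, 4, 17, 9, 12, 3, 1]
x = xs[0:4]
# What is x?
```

xs has length 7. The slice xs[0:4] selects indices [0, 1, 2, 3] (0->12, 1->4, 2->17, 3->9), giving [12, 4, 17, 9].

[12, 4, 17, 9]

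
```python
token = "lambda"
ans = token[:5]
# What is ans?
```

token has length 6. The slice token[:5] selects indices [0, 1, 2, 3, 4] (0->'l', 1->'a', 2->'m', 3->'b', 4->'d'), giving 'lambd'.

'lambd'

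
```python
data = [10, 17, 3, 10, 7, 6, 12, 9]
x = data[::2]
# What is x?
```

data has length 8. The slice data[::2] selects indices [0, 2, 4, 6] (0->10, 2->3, 4->7, 6->12), giving [10, 3, 7, 12].

[10, 3, 7, 12]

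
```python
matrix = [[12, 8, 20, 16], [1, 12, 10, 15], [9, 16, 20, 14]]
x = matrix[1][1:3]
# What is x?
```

matrix[1] = [1, 12, 10, 15]. matrix[1] has length 4. The slice matrix[1][1:3] selects indices [1, 2] (1->12, 2->10), giving [12, 10].

[12, 10]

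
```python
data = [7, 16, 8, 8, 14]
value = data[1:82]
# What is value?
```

data has length 5. The slice data[1:82] selects indices [1, 2, 3, 4] (1->16, 2->8, 3->8, 4->14), giving [16, 8, 8, 14].

[16, 8, 8, 14]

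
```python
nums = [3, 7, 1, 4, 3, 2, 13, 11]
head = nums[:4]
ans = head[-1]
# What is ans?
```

nums has length 8. The slice nums[:4] selects indices [0, 1, 2, 3] (0->3, 1->7, 2->1, 3->4), giving [3, 7, 1, 4]. So head = [3, 7, 1, 4]. Then head[-1] = 4.

4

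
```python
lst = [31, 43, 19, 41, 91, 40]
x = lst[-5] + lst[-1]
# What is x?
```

lst has length 6. Negative index -5 maps to positive index 6 + (-5) = 1. lst[1] = 43.
lst has length 6. Negative index -1 maps to positive index 6 + (-1) = 5. lst[5] = 40.
Sum: 43 + 40 = 83.

83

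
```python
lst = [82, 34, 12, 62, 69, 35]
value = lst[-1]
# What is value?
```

lst has length 6. Negative index -1 maps to positive index 6 + (-1) = 5. lst[5] = 35.

35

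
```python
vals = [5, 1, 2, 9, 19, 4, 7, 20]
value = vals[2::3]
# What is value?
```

vals has length 8. The slice vals[2::3] selects indices [2, 5] (2->2, 5->4), giving [2, 4].

[2, 4]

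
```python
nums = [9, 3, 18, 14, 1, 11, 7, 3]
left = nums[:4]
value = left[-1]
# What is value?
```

nums has length 8. The slice nums[:4] selects indices [0, 1, 2, 3] (0->9, 1->3, 2->18, 3->14), giving [9, 3, 18, 14]. So left = [9, 3, 18, 14]. Then left[-1] = 14.

14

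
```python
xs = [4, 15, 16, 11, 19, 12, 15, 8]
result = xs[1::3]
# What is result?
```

xs has length 8. The slice xs[1::3] selects indices [1, 4, 7] (1->15, 4->19, 7->8), giving [15, 19, 8].

[15, 19, 8]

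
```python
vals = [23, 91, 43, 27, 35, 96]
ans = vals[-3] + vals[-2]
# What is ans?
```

vals has length 6. Negative index -3 maps to positive index 6 + (-3) = 3. vals[3] = 27.
vals has length 6. Negative index -2 maps to positive index 6 + (-2) = 4. vals[4] = 35.
Sum: 27 + 35 = 62.

62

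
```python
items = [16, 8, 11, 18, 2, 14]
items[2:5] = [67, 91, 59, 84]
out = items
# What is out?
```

items starts as [16, 8, 11, 18, 2, 14] (length 6). The slice items[2:5] covers indices [2, 3, 4] with values [11, 18, 2]. Replacing that slice with [67, 91, 59, 84] (different length) produces [16, 8, 67, 91, 59, 84, 14].

[16, 8, 67, 91, 59, 84, 14]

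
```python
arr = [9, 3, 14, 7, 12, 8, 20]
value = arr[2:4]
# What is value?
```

arr has length 7. The slice arr[2:4] selects indices [2, 3] (2->14, 3->7), giving [14, 7].

[14, 7]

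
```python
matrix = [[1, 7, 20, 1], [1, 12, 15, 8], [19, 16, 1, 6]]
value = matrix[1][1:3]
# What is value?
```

matrix[1] = [1, 12, 15, 8]. matrix[1] has length 4. The slice matrix[1][1:3] selects indices [1, 2] (1->12, 2->15), giving [12, 15].

[12, 15]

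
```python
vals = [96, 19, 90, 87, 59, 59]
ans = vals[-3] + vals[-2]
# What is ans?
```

vals has length 6. Negative index -3 maps to positive index 6 + (-3) = 3. vals[3] = 87.
vals has length 6. Negative index -2 maps to positive index 6 + (-2) = 4. vals[4] = 59.
Sum: 87 + 59 = 146.

146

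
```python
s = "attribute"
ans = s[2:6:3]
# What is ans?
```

s has length 9. The slice s[2:6:3] selects indices [2, 5] (2->'t', 5->'b'), giving 'tb'.

'tb'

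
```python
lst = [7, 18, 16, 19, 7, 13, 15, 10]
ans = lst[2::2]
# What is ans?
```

lst has length 8. The slice lst[2::2] selects indices [2, 4, 6] (2->16, 4->7, 6->15), giving [16, 7, 15].

[16, 7, 15]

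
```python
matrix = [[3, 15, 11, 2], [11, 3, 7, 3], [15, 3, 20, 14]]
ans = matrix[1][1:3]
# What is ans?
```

matrix[1] = [11, 3, 7, 3]. matrix[1] has length 4. The slice matrix[1][1:3] selects indices [1, 2] (1->3, 2->7), giving [3, 7].

[3, 7]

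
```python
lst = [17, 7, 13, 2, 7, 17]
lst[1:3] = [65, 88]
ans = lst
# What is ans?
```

lst starts as [17, 7, 13, 2, 7, 17] (length 6). The slice lst[1:3] covers indices [1, 2] with values [7, 13]. Replacing that slice with [65, 88] (same length) produces [17, 65, 88, 2, 7, 17].

[17, 65, 88, 2, 7, 17]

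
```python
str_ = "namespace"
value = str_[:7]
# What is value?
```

str_ has length 9. The slice str_[:7] selects indices [0, 1, 2, 3, 4, 5, 6] (0->'n', 1->'a', 2->'m', 3->'e', 4->'s', 5->'p', 6->'a'), giving 'namespa'.

'namespa'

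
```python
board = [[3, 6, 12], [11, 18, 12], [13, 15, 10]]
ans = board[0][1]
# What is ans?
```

board[0] = [3, 6, 12]. Taking column 1 of that row yields 6.

6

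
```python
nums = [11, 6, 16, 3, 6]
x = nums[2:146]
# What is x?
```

nums has length 5. The slice nums[2:146] selects indices [2, 3, 4] (2->16, 3->3, 4->6), giving [16, 3, 6].

[16, 3, 6]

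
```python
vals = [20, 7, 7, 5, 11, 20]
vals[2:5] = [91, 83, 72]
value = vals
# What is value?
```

vals starts as [20, 7, 7, 5, 11, 20] (length 6). The slice vals[2:5] covers indices [2, 3, 4] with values [7, 5, 11]. Replacing that slice with [91, 83, 72] (same length) produces [20, 7, 91, 83, 72, 20].

[20, 7, 91, 83, 72, 20]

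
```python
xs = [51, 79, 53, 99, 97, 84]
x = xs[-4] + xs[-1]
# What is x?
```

xs has length 6. Negative index -4 maps to positive index 6 + (-4) = 2. xs[2] = 53.
xs has length 6. Negative index -1 maps to positive index 6 + (-1) = 5. xs[5] = 84.
Sum: 53 + 84 = 137.

137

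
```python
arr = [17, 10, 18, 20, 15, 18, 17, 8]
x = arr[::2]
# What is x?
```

arr has length 8. The slice arr[::2] selects indices [0, 2, 4, 6] (0->17, 2->18, 4->15, 6->17), giving [17, 18, 15, 17].

[17, 18, 15, 17]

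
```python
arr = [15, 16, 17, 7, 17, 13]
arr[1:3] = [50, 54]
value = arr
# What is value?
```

arr starts as [15, 16, 17, 7, 17, 13] (length 6). The slice arr[1:3] covers indices [1, 2] with values [16, 17]. Replacing that slice with [50, 54] (same length) produces [15, 50, 54, 7, 17, 13].

[15, 50, 54, 7, 17, 13]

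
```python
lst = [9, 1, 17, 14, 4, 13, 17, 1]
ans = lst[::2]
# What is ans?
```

lst has length 8. The slice lst[::2] selects indices [0, 2, 4, 6] (0->9, 2->17, 4->4, 6->17), giving [9, 17, 4, 17].

[9, 17, 4, 17]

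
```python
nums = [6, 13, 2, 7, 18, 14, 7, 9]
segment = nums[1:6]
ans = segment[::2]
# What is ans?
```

nums has length 8. The slice nums[1:6] selects indices [1, 2, 3, 4, 5] (1->13, 2->2, 3->7, 4->18, 5->14), giving [13, 2, 7, 18, 14]. So segment = [13, 2, 7, 18, 14]. segment has length 5. The slice segment[::2] selects indices [0, 2, 4] (0->13, 2->7, 4->14), giving [13, 7, 14].

[13, 7, 14]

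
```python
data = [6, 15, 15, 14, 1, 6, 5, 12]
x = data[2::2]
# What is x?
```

data has length 8. The slice data[2::2] selects indices [2, 4, 6] (2->15, 4->1, 6->5), giving [15, 1, 5].

[15, 1, 5]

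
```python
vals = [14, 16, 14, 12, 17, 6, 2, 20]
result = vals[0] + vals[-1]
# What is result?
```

vals has length 8. vals[0] = 14.
vals has length 8. Negative index -1 maps to positive index 8 + (-1) = 7. vals[7] = 20.
Sum: 14 + 20 = 34.

34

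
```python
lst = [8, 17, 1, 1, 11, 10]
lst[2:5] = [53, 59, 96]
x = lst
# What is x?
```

lst starts as [8, 17, 1, 1, 11, 10] (length 6). The slice lst[2:5] covers indices [2, 3, 4] with values [1, 1, 11]. Replacing that slice with [53, 59, 96] (same length) produces [8, 17, 53, 59, 96, 10].

[8, 17, 53, 59, 96, 10]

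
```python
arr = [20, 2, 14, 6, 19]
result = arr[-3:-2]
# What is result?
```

arr has length 5. The slice arr[-3:-2] selects indices [2] (2->14), giving [14].

[14]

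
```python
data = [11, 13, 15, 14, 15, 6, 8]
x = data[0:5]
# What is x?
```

data has length 7. The slice data[0:5] selects indices [0, 1, 2, 3, 4] (0->11, 1->13, 2->15, 3->14, 4->15), giving [11, 13, 15, 14, 15].

[11, 13, 15, 14, 15]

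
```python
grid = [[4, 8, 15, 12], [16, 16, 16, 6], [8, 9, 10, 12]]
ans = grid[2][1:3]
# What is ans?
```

grid[2] = [8, 9, 10, 12]. grid[2] has length 4. The slice grid[2][1:3] selects indices [1, 2] (1->9, 2->10), giving [9, 10].

[9, 10]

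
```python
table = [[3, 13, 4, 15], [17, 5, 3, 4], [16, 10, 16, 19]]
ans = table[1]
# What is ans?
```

table has 3 rows. Row 1 is [17, 5, 3, 4].

[17, 5, 3, 4]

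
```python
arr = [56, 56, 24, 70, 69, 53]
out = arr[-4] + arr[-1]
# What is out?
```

arr has length 6. Negative index -4 maps to positive index 6 + (-4) = 2. arr[2] = 24.
arr has length 6. Negative index -1 maps to positive index 6 + (-1) = 5. arr[5] = 53.
Sum: 24 + 53 = 77.

77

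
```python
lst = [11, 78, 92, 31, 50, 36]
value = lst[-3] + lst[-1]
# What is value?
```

lst has length 6. Negative index -3 maps to positive index 6 + (-3) = 3. lst[3] = 31.
lst has length 6. Negative index -1 maps to positive index 6 + (-1) = 5. lst[5] = 36.
Sum: 31 + 36 = 67.

67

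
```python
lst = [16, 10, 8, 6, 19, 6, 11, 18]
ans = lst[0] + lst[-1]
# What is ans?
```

lst has length 8. lst[0] = 16.
lst has length 8. Negative index -1 maps to positive index 8 + (-1) = 7. lst[7] = 18.
Sum: 16 + 18 = 34.

34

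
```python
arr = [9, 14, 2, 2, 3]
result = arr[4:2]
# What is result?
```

arr has length 5. The slice arr[4:2] resolves to an empty index range, so the result is [].

[]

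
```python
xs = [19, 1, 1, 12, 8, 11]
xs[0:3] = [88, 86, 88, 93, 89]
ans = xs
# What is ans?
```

xs starts as [19, 1, 1, 12, 8, 11] (length 6). The slice xs[0:3] covers indices [0, 1, 2] with values [19, 1, 1]. Replacing that slice with [88, 86, 88, 93, 89] (different length) produces [88, 86, 88, 93, 89, 12, 8, 11].

[88, 86, 88, 93, 89, 12, 8, 11]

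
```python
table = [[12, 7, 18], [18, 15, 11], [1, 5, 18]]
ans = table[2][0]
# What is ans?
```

table[2] = [1, 5, 18]. Taking column 0 of that row yields 1.

1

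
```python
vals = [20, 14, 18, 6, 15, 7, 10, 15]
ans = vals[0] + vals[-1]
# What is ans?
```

vals has length 8. vals[0] = 20.
vals has length 8. Negative index -1 maps to positive index 8 + (-1) = 7. vals[7] = 15.
Sum: 20 + 15 = 35.

35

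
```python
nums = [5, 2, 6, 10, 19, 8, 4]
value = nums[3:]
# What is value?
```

nums has length 7. The slice nums[3:] selects indices [3, 4, 5, 6] (3->10, 4->19, 5->8, 6->4), giving [10, 19, 8, 4].

[10, 19, 8, 4]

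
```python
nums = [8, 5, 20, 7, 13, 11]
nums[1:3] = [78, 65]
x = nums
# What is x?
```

nums starts as [8, 5, 20, 7, 13, 11] (length 6). The slice nums[1:3] covers indices [1, 2] with values [5, 20]. Replacing that slice with [78, 65] (same length) produces [8, 78, 65, 7, 13, 11].

[8, 78, 65, 7, 13, 11]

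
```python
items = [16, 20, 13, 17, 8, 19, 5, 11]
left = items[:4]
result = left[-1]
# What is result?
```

items has length 8. The slice items[:4] selects indices [0, 1, 2, 3] (0->16, 1->20, 2->13, 3->17), giving [16, 20, 13, 17]. So left = [16, 20, 13, 17]. Then left[-1] = 17.

17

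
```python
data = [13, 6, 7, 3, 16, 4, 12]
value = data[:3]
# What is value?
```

data has length 7. The slice data[:3] selects indices [0, 1, 2] (0->13, 1->6, 2->7), giving [13, 6, 7].

[13, 6, 7]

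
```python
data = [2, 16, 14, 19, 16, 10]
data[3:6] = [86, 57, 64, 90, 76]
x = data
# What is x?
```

data starts as [2, 16, 14, 19, 16, 10] (length 6). The slice data[3:6] covers indices [3, 4, 5] with values [19, 16, 10]. Replacing that slice with [86, 57, 64, 90, 76] (different length) produces [2, 16, 14, 86, 57, 64, 90, 76].

[2, 16, 14, 86, 57, 64, 90, 76]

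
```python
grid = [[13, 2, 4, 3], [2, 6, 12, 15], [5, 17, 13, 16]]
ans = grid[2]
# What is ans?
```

grid has 3 rows. Row 2 is [5, 17, 13, 16].

[5, 17, 13, 16]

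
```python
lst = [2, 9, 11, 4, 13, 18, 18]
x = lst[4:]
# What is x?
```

lst has length 7. The slice lst[4:] selects indices [4, 5, 6] (4->13, 5->18, 6->18), giving [13, 18, 18].

[13, 18, 18]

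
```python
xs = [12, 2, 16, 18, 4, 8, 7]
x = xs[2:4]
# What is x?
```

xs has length 7. The slice xs[2:4] selects indices [2, 3] (2->16, 3->18), giving [16, 18].

[16, 18]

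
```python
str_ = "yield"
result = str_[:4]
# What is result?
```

str_ has length 5. The slice str_[:4] selects indices [0, 1, 2, 3] (0->'y', 1->'i', 2->'e', 3->'l'), giving 'yiel'.

'yiel'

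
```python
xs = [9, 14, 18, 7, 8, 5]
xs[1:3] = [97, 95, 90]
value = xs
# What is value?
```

xs starts as [9, 14, 18, 7, 8, 5] (length 6). The slice xs[1:3] covers indices [1, 2] with values [14, 18]. Replacing that slice with [97, 95, 90] (different length) produces [9, 97, 95, 90, 7, 8, 5].

[9, 97, 95, 90, 7, 8, 5]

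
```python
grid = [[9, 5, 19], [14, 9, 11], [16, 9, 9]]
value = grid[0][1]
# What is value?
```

grid[0] = [9, 5, 19]. Taking column 1 of that row yields 5.

5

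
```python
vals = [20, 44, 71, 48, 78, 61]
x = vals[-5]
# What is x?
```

vals has length 6. Negative index -5 maps to positive index 6 + (-5) = 1. vals[1] = 44.

44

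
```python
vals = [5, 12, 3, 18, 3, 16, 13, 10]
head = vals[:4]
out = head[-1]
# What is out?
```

vals has length 8. The slice vals[:4] selects indices [0, 1, 2, 3] (0->5, 1->12, 2->3, 3->18), giving [5, 12, 3, 18]. So head = [5, 12, 3, 18]. Then head[-1] = 18.

18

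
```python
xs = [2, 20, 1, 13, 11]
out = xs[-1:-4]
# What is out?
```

xs has length 5. The slice xs[-1:-4] resolves to an empty index range, so the result is [].

[]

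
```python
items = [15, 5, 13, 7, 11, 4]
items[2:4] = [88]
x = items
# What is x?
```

items starts as [15, 5, 13, 7, 11, 4] (length 6). The slice items[2:4] covers indices [2, 3] with values [13, 7]. Replacing that slice with [88] (different length) produces [15, 5, 88, 11, 4].

[15, 5, 88, 11, 4]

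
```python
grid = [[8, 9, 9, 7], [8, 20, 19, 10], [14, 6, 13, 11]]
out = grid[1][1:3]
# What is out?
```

grid[1] = [8, 20, 19, 10]. grid[1] has length 4. The slice grid[1][1:3] selects indices [1, 2] (1->20, 2->19), giving [20, 19].

[20, 19]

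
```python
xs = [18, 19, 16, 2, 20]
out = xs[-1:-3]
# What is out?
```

xs has length 5. The slice xs[-1:-3] resolves to an empty index range, so the result is [].

[]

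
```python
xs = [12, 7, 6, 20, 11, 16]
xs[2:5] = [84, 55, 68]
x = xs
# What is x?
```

xs starts as [12, 7, 6, 20, 11, 16] (length 6). The slice xs[2:5] covers indices [2, 3, 4] with values [6, 20, 11]. Replacing that slice with [84, 55, 68] (same length) produces [12, 7, 84, 55, 68, 16].

[12, 7, 84, 55, 68, 16]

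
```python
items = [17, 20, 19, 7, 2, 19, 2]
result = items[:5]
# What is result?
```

items has length 7. The slice items[:5] selects indices [0, 1, 2, 3, 4] (0->17, 1->20, 2->19, 3->7, 4->2), giving [17, 20, 19, 7, 2].

[17, 20, 19, 7, 2]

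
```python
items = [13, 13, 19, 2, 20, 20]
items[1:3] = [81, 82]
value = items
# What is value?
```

items starts as [13, 13, 19, 2, 20, 20] (length 6). The slice items[1:3] covers indices [1, 2] with values [13, 19]. Replacing that slice with [81, 82] (same length) produces [13, 81, 82, 2, 20, 20].

[13, 81, 82, 2, 20, 20]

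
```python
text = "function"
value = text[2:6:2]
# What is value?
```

text has length 8. The slice text[2:6:2] selects indices [2, 4] (2->'n', 4->'t'), giving 'nt'.

'nt'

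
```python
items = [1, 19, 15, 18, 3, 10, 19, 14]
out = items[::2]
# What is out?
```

items has length 8. The slice items[::2] selects indices [0, 2, 4, 6] (0->1, 2->15, 4->3, 6->19), giving [1, 15, 3, 19].

[1, 15, 3, 19]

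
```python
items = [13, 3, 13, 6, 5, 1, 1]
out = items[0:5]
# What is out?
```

items has length 7. The slice items[0:5] selects indices [0, 1, 2, 3, 4] (0->13, 1->3, 2->13, 3->6, 4->5), giving [13, 3, 13, 6, 5].

[13, 3, 13, 6, 5]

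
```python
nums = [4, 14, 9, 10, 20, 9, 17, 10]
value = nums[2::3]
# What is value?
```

nums has length 8. The slice nums[2::3] selects indices [2, 5] (2->9, 5->9), giving [9, 9].

[9, 9]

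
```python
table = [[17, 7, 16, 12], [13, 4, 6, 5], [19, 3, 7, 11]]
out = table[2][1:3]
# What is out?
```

table[2] = [19, 3, 7, 11]. table[2] has length 4. The slice table[2][1:3] selects indices [1, 2] (1->3, 2->7), giving [3, 7].

[3, 7]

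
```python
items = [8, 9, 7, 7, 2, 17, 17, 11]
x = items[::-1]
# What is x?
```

items has length 8. The slice items[::-1] selects indices [7, 6, 5, 4, 3, 2, 1, 0] (7->11, 6->17, 5->17, 4->2, 3->7, 2->7, 1->9, 0->8), giving [11, 17, 17, 2, 7, 7, 9, 8].

[11, 17, 17, 2, 7, 7, 9, 8]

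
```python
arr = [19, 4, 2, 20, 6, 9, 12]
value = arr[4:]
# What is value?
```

arr has length 7. The slice arr[4:] selects indices [4, 5, 6] (4->6, 5->9, 6->12), giving [6, 9, 12].

[6, 9, 12]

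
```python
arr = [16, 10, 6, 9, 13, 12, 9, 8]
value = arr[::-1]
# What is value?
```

arr has length 8. The slice arr[::-1] selects indices [7, 6, 5, 4, 3, 2, 1, 0] (7->8, 6->9, 5->12, 4->13, 3->9, 2->6, 1->10, 0->16), giving [8, 9, 12, 13, 9, 6, 10, 16].

[8, 9, 12, 13, 9, 6, 10, 16]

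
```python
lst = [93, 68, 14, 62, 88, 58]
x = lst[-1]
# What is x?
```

lst has length 6. Negative index -1 maps to positive index 6 + (-1) = 5. lst[5] = 58.

58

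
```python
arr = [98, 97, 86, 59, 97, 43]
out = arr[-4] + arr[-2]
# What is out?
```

arr has length 6. Negative index -4 maps to positive index 6 + (-4) = 2. arr[2] = 86.
arr has length 6. Negative index -2 maps to positive index 6 + (-2) = 4. arr[4] = 97.
Sum: 86 + 97 = 183.

183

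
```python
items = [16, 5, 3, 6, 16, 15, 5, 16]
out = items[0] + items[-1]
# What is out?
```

items has length 8. items[0] = 16.
items has length 8. Negative index -1 maps to positive index 8 + (-1) = 7. items[7] = 16.
Sum: 16 + 16 = 32.

32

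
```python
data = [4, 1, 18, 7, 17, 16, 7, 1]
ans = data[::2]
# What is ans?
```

data has length 8. The slice data[::2] selects indices [0, 2, 4, 6] (0->4, 2->18, 4->17, 6->7), giving [4, 18, 17, 7].

[4, 18, 17, 7]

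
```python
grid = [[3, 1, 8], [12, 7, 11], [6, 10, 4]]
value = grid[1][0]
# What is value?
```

grid[1] = [12, 7, 11]. Taking column 0 of that row yields 12.

12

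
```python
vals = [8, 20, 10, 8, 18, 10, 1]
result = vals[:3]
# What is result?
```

vals has length 7. The slice vals[:3] selects indices [0, 1, 2] (0->8, 1->20, 2->10), giving [8, 20, 10].

[8, 20, 10]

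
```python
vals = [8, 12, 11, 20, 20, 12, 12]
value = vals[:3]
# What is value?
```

vals has length 7. The slice vals[:3] selects indices [0, 1, 2] (0->8, 1->12, 2->11), giving [8, 12, 11].

[8, 12, 11]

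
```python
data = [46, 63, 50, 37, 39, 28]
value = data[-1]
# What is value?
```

data has length 6. Negative index -1 maps to positive index 6 + (-1) = 5. data[5] = 28.

28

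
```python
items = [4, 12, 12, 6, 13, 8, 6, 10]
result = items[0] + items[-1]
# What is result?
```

items has length 8. items[0] = 4.
items has length 8. Negative index -1 maps to positive index 8 + (-1) = 7. items[7] = 10.
Sum: 4 + 10 = 14.

14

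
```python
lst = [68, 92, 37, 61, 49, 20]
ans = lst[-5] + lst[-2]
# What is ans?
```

lst has length 6. Negative index -5 maps to positive index 6 + (-5) = 1. lst[1] = 92.
lst has length 6. Negative index -2 maps to positive index 6 + (-2) = 4. lst[4] = 49.
Sum: 92 + 49 = 141.

141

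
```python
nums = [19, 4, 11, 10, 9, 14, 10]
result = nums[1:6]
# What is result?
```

nums has length 7. The slice nums[1:6] selects indices [1, 2, 3, 4, 5] (1->4, 2->11, 3->10, 4->9, 5->14), giving [4, 11, 10, 9, 14].

[4, 11, 10, 9, 14]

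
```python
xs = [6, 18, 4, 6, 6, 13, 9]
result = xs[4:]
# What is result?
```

xs has length 7. The slice xs[4:] selects indices [4, 5, 6] (4->6, 5->13, 6->9), giving [6, 13, 9].

[6, 13, 9]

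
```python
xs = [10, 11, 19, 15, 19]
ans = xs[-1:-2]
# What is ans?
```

xs has length 5. The slice xs[-1:-2] resolves to an empty index range, so the result is [].

[]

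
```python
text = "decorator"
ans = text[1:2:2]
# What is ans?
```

text has length 9. The slice text[1:2:2] selects indices [1] (1->'e'), giving 'e'.

'e'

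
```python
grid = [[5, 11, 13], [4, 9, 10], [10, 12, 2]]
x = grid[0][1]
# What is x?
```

grid[0] = [5, 11, 13]. Taking column 1 of that row yields 11.

11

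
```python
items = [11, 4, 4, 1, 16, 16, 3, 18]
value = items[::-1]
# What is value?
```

items has length 8. The slice items[::-1] selects indices [7, 6, 5, 4, 3, 2, 1, 0] (7->18, 6->3, 5->16, 4->16, 3->1, 2->4, 1->4, 0->11), giving [18, 3, 16, 16, 1, 4, 4, 11].

[18, 3, 16, 16, 1, 4, 4, 11]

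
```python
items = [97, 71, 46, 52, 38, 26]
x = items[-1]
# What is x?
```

items has length 6. Negative index -1 maps to positive index 6 + (-1) = 5. items[5] = 26.

26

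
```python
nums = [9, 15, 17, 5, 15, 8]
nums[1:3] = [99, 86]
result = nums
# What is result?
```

nums starts as [9, 15, 17, 5, 15, 8] (length 6). The slice nums[1:3] covers indices [1, 2] with values [15, 17]. Replacing that slice with [99, 86] (same length) produces [9, 99, 86, 5, 15, 8].

[9, 99, 86, 5, 15, 8]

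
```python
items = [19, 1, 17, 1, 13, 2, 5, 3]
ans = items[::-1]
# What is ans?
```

items has length 8. The slice items[::-1] selects indices [7, 6, 5, 4, 3, 2, 1, 0] (7->3, 6->5, 5->2, 4->13, 3->1, 2->17, 1->1, 0->19), giving [3, 5, 2, 13, 1, 17, 1, 19].

[3, 5, 2, 13, 1, 17, 1, 19]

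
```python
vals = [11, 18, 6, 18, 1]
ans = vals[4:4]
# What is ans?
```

vals has length 5. The slice vals[4:4] resolves to an empty index range, so the result is [].

[]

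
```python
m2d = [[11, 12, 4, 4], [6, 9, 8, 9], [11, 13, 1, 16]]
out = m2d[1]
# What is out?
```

m2d has 3 rows. Row 1 is [6, 9, 8, 9].

[6, 9, 8, 9]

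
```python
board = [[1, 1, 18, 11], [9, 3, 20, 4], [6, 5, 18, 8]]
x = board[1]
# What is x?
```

board has 3 rows. Row 1 is [9, 3, 20, 4].

[9, 3, 20, 4]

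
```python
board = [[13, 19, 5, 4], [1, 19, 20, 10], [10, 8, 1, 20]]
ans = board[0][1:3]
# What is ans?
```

board[0] = [13, 19, 5, 4]. board[0] has length 4. The slice board[0][1:3] selects indices [1, 2] (1->19, 2->5), giving [19, 5].

[19, 5]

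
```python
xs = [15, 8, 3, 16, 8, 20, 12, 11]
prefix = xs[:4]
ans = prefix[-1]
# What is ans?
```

xs has length 8. The slice xs[:4] selects indices [0, 1, 2, 3] (0->15, 1->8, 2->3, 3->16), giving [15, 8, 3, 16]. So prefix = [15, 8, 3, 16]. Then prefix[-1] = 16.

16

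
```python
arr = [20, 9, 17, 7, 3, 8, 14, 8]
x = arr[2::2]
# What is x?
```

arr has length 8. The slice arr[2::2] selects indices [2, 4, 6] (2->17, 4->3, 6->14), giving [17, 3, 14].

[17, 3, 14]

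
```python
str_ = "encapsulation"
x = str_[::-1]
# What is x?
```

str_ has length 13. The slice str_[::-1] selects indices [12, 11, 10, 9, 8, 7, 6, 5, 4, 3, 2, 1, 0] (12->'n', 11->'o', 10->'i', 9->'t', 8->'a', 7->'l', 6->'u', 5->'s', 4->'p', 3->'a', 2->'c', 1->'n', 0->'e'), giving 'noitaluspacne'.

'noitaluspacne'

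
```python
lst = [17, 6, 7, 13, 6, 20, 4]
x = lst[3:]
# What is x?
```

lst has length 7. The slice lst[3:] selects indices [3, 4, 5, 6] (3->13, 4->6, 5->20, 6->4), giving [13, 6, 20, 4].

[13, 6, 20, 4]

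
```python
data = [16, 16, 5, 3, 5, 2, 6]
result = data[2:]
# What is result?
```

data has length 7. The slice data[2:] selects indices [2, 3, 4, 5, 6] (2->5, 3->3, 4->5, 5->2, 6->6), giving [5, 3, 5, 2, 6].

[5, 3, 5, 2, 6]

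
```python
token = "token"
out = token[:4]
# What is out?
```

token has length 5. The slice token[:4] selects indices [0, 1, 2, 3] (0->'t', 1->'o', 2->'k', 3->'e'), giving 'toke'.

'toke'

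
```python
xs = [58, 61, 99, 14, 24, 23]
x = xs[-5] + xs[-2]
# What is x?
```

xs has length 6. Negative index -5 maps to positive index 6 + (-5) = 1. xs[1] = 61.
xs has length 6. Negative index -2 maps to positive index 6 + (-2) = 4. xs[4] = 24.
Sum: 61 + 24 = 85.

85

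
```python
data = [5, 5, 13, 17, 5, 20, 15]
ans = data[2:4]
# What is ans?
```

data has length 7. The slice data[2:4] selects indices [2, 3] (2->13, 3->17), giving [13, 17].

[13, 17]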